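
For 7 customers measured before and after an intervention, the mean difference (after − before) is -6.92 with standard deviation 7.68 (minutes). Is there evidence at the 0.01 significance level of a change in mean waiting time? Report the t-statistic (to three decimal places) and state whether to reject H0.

H0: μ_d = 0; H1: μ_d ≠ 0 (paired t-test on the differences, two-sided).
t = d̄/(s_d/√n) = -6.92/(7.68/√7) = -2.384
df = n − 1 = 6
Two-sided p-value ≈ 0.054
Since p ≈ 0.054 > α = 0.01, fail to reject H0; the data do not provide sufficient evidence against H0.

t = -2.384; fail to reject H0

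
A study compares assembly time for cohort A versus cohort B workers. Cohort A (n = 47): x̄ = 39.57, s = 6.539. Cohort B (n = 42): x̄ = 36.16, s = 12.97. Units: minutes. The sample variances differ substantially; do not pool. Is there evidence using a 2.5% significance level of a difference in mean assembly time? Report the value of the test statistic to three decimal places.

Let group 1 = cohort A, group 2 = cohort B. H0: μ_1 = μ_2; H1: μ_1 ≠ μ_2 (Welch's two-sample t-test, two-sided).
t = (x̄_1 − x̄_2)/√(s_1²/n_1 + s_2²/n_2) = (39.57 − 36.16)/√(6.539²/47 + 12.97²/42) = 1.538
Welch–Satterthwaite df ≈ 59.03
Two-sided p-value ≈ 0.129
Since p ≈ 0.129 > α = 0.025, fail to reject H0; the data do not provide sufficient evidence against H0.

1.538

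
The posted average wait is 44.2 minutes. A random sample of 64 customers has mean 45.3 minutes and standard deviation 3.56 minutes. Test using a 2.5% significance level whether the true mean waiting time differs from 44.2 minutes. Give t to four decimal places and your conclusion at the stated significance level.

t = 2.4719; reject H0

H0: μ = 44.2; H1: μ ≠ 44.2 (one-sample t-test, two-sided).
t = (x̄ − μ₀)/(s/√n) = (45.3 − 44.2)/(3.56/√64) = 2.4719
df = n − 1 = 63
Two-sided p-value ≈ 0.0162
Since p ≈ 0.0162 < α = 0.025, reject H0; the evidence is statistically significant.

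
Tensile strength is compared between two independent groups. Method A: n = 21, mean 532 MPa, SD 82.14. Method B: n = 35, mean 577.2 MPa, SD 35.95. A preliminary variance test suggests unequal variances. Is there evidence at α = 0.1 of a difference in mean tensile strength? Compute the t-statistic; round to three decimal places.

Let group 1 = method A, group 2 = method B. H0: μ_1 = μ_2; H1: μ_1 ≠ μ_2 (Welch's two-sample t-test, two-sided).
t = (x̄_1 − x̄_2)/√(s_1²/n_1 + s_2²/n_2) = (532 − 577.2)/√(82.14²/21 + 35.95²/35) = -2.388
Welch–Satterthwaite df ≈ 24.67
Two-sided p-value ≈ 0.0249
Since p ≈ 0.0249 < α = 0.1, reject H0; the evidence is statistically significant.

-2.388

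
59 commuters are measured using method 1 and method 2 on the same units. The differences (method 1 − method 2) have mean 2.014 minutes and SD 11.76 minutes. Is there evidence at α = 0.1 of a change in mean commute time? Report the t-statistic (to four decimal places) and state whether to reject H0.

t = 1.3155; fail to reject H0

H0: μ_d = 0; H1: μ_d ≠ 0 (paired t-test on the differences, two-sided).
t = d̄/(s_d/√n) = 2.014/(11.76/√59) = 1.3155
df = n − 1 = 58
Two-sided p-value ≈ 0.1935
Since p ≈ 0.1935 > α = 0.1, fail to reject H0; the evidence is not statistically significant.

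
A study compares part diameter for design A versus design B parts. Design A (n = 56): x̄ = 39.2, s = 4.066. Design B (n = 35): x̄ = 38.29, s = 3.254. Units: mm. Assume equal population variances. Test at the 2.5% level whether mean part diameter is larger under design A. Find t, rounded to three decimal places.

1.118

Let group 1 = design A, group 2 = design B. H0: μ_1 = μ_2; H1: μ_1 > μ_2 (two-sample pooled-variance t-test, right-tailed).
s_p² = [(56−1)·4.066² + (35−1)·3.254²]/(56+35−2) = 14.2617
t = (39.2 − 38.29)/√[14.2617·(1/56 + 1/35)] = 1.118
df = n₁ + n₂ − 2 = 89
p-value = P(T ≥ 1.118) ≈ 0.133
Since p ≈ 0.133 > α = 0.025, fail to reject H0; the data do not provide sufficient evidence against H0.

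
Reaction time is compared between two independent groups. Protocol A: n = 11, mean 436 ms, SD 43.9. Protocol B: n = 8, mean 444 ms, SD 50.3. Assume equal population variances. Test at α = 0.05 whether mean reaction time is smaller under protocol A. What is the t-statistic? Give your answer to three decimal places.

Let group 1 = protocol A, group 2 = protocol B. H0: μ_1 = μ_2; H1: μ_1 < μ_2 (two-sample pooled-variance t-test, left-tailed).
s_p² = [(11−1)·43.9² + (8−1)·50.3²]/(11+8−2) = 2175.45
t = (436 − 444)/√[2175.45·(1/11 + 1/8)] = -0.369
df = n₁ + n₂ − 2 = 17
p-value = P(T ≤ -0.369) ≈ 0.3583
Since p ≈ 0.3583 > α = 0.05, fail to reject H0; the evidence is not statistically significant.

-0.369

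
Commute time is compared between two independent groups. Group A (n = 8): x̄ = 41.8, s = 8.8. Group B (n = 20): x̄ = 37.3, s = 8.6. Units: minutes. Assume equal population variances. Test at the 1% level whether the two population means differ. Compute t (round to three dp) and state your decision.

t = 1.243; fail to reject H0

Let group 1 = group A, group 2 = group B. H0: μ_1 = μ_2; H1: μ_1 ≠ μ_2 (two-sample pooled-variance t-test, two-sided).
s_p² = [(8−1)·8.8² + (20−1)·8.6²]/(8+20−2) = 74.8969
t = (41.8 − 37.3)/√[74.8969·(1/8 + 1/20)] = 1.243
df = n₁ + n₂ − 2 = 26
Two-sided p-value ≈ 0.2250
Since p ≈ 0.2250 > α = 0.01, fail to reject H0; the data do not provide sufficient evidence against H0.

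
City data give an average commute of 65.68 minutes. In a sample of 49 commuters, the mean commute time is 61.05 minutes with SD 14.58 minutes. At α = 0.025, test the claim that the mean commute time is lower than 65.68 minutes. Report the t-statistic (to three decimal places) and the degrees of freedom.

H0: μ = 65.68; H1: μ < 65.68 (one-sample t-test, left-tailed).
t = (x̄ − μ₀)/(s/√n) = (61.05 − 65.68)/(14.58/√49) = -2.223
df = n − 1 = 48
p-value = P(T ≤ -2.223) ≈ 0.015
Since p ≈ 0.015 < α = 0.025, reject H0; the evidence is statistically significant.

t = -2.223, df = 48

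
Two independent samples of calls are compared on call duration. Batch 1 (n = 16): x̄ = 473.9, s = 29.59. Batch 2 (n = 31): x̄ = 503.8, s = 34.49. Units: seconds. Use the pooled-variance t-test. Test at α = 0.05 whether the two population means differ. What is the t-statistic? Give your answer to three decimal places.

-2.949

Let group 1 = batch 1, group 2 = batch 2. H0: μ_1 = μ_2; H1: μ_1 ≠ μ_2 (two-sample pooled-variance t-test, two-sided).
s_p² = [(16−1)·29.59² + (31−1)·34.49²]/(16+31−2) = 1084.9
t = (473.9 − 503.8)/√[1084.9·(1/16 + 1/31)] = -2.949
df = n₁ + n₂ − 2 = 45
Two-sided p-value ≈ 0.005
Since p ≈ 0.005 < α = 0.05, reject H0; the data support H1.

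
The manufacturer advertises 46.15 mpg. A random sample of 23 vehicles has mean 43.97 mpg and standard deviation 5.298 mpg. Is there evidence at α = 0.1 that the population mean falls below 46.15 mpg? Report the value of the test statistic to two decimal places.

-1.97

H0: μ = 46.15; H1: μ < 46.15 (one-sample t-test, left-tailed).
t = (x̄ − μ₀)/(s/√n) = (43.97 − 46.15)/(5.298/√23) = -1.97
df = n − 1 = 22
p-value = P(T ≤ -1.97) ≈ 0.0306
Since p ≈ 0.0306 < α = 0.1, reject H0; the data support H1.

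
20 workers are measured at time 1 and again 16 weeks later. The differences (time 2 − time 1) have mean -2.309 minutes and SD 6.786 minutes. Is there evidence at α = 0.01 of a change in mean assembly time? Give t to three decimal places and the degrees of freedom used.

H0: μ_d = 0; H1: μ_d ≠ 0 (paired t-test on the differences, two-sided).
t = d̄/(s_d/√n) = -2.309/(6.786/√20) = -1.522
df = n − 1 = 19
Two-sided p-value ≈ 0.145
Since p ≈ 0.145 > α = 0.01, fail to reject H0; the data do not provide sufficient evidence against H0.

t = -1.522, df = 19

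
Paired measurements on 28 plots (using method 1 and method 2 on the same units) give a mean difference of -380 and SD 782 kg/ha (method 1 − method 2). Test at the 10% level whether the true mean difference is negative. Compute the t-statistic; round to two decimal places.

H0: μ_d = 0; H1: μ_d < 0 (paired t-test on the differences, left-tailed).
t = d̄/(s_d/√n) = -380/(782/√28) = -2.57
df = n − 1 = 27
p-value = P(T ≤ -2.57) ≈ 0.0080
Since p ≈ 0.0080 < α = 0.1, reject H0; the data support H1.

-2.57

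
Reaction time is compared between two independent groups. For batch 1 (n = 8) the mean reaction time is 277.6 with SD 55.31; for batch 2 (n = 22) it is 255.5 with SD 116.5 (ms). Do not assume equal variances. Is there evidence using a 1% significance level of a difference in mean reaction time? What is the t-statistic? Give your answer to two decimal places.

0.70

Let group 1 = batch 1, group 2 = batch 2. H0: μ_1 = μ_2; H1: μ_1 ≠ μ_2 (Welch's two-sample t-test, two-sided).
t = (x̄_1 − x̄_2)/√(s_1²/n_1 + s_2²/n_2) = (277.6 − 255.5)/√(55.31²/8 + 116.5²/22) = 0.70
Welch–Satterthwaite df ≈ 25.60
Two-sided p-value ≈ 0.4908
Since p ≈ 0.4908 > α = 0.01, fail to reject H0; the evidence is not statistically significant.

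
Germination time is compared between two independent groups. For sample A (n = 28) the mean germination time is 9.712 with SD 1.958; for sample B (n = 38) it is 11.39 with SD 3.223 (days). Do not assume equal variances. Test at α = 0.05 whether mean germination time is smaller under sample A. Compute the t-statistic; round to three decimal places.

-2.620

Let group 1 = sample A, group 2 = sample B. H0: μ_1 = μ_2; H1: μ_1 < μ_2 (Welch's two-sample t-test, left-tailed).
t = (x̄_1 − x̄_2)/√(s_1²/n_1 + s_2²/n_2) = (9.712 − 11.39)/√(1.958²/28 + 3.223²/38) = -2.620
Welch–Satterthwaite df ≈ 62.02
p-value = P(T ≤ -2.620) ≈ 0.006
Since p ≈ 0.006 < α = 0.05, reject H0; the evidence is statistically significant.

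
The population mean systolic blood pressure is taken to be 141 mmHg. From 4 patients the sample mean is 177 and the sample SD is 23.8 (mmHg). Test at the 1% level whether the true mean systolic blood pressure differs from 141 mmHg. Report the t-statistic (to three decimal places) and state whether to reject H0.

t = 3.025; fail to reject H0

H0: μ = 141; H1: μ ≠ 141 (one-sample t-test, two-sided).
t = (x̄ − μ₀)/(s/√n) = (177 − 141)/(23.8/√4) = 3.025
df = n − 1 = 3
Two-sided p-value ≈ 0.0565
Since p ≈ 0.0565 > α = 0.01, fail to reject H0; the data do not provide sufficient evidence against H0.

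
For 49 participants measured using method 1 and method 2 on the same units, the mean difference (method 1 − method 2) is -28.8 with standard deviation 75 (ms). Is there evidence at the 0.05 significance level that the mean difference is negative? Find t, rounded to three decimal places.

H0: μ_d = 0; H1: μ_d < 0 (paired t-test on the differences, left-tailed).
t = d̄/(s_d/√n) = -28.8/(75/√49) = -2.688
df = n − 1 = 48
p-value = P(T ≤ -2.688) ≈ 0.0049
Since p ≈ 0.0049 < α = 0.05, reject H0; the data support H1.

-2.688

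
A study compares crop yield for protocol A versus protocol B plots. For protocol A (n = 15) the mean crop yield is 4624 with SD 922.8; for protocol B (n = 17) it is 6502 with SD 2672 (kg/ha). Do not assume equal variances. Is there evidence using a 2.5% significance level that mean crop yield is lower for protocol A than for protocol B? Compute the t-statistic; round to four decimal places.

Let group 1 = protocol A, group 2 = protocol B. H0: μ_1 = μ_2; H1: μ_1 < μ_2 (Welch's two-sample t-test, left-tailed).
t = (x̄_1 − x̄_2)/√(s_1²/n_1 + s_2²/n_2) = (4624 − 6502)/√(922.8²/15 + 2672²/17) = -2.7199
Welch–Satterthwaite df ≈ 20.20
p-value = P(T ≤ -2.7199) ≈ 0.0066
Since p ≈ 0.0066 < α = 0.025, reject H0; the data support H1.

-2.7199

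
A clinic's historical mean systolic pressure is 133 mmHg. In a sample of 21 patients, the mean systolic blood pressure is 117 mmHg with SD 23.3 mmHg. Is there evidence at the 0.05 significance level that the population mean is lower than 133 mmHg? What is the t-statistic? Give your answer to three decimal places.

H0: μ = 133; H1: μ < 133 (one-sample t-test, left-tailed).
t = (x̄ − μ₀)/(s/√n) = (117 − 133)/(23.3/√21) = -3.147
df = n − 1 = 20
p-value = P(T ≤ -3.147) ≈ 0.0025
Since p ≈ 0.0025 < α = 0.05, reject H0; the data support H1.

-3.147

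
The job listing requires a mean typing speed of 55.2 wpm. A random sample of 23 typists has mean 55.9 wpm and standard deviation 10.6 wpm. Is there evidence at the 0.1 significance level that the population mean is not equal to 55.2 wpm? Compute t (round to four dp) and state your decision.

t = 0.3167; fail to reject H0

H0: μ = 55.2; H1: μ ≠ 55.2 (one-sample t-test, two-sided).
t = (x̄ − μ₀)/(s/√n) = (55.9 − 55.2)/(10.6/√23) = 0.3167
df = n − 1 = 22
Two-sided p-value ≈ 0.754
Since p ≈ 0.754 > α = 0.1, fail to reject H0; the evidence is not statistically significant.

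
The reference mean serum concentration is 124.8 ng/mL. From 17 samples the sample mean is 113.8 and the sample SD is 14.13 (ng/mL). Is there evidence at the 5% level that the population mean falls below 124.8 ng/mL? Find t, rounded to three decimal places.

H0: μ = 124.8; H1: μ < 124.8 (one-sample t-test, left-tailed).
t = (x̄ − μ₀)/(s/√n) = (113.8 − 124.8)/(14.13/√17) = -3.210
df = n − 1 = 16
p-value = P(T ≤ -3.210) ≈ 0.003
Since p ≈ 0.003 < α = 0.05, reject H0; the evidence is statistically significant.

-3.210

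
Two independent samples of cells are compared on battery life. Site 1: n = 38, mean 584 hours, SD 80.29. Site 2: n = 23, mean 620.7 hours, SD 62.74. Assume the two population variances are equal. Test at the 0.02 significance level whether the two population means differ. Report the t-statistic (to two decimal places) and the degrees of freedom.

t = -1.87, df = 59

Let group 1 = site 1, group 2 = site 2. H0: μ_1 = μ_2; H1: μ_1 ≠ μ_2 (two-sample pooled-variance t-test, two-sided).
s_p² = [(38−1)·80.29² + (23−1)·62.74²]/(38+23−2) = 5510.49
t = (584 − 620.7)/√[5510.49·(1/38 + 1/23)] = -1.87
df = n₁ + n₂ − 2 = 59
Two-sided p-value ≈ 0.066
Since p ≈ 0.066 > α = 0.02, fail to reject H0; the data do not provide sufficient evidence against H0.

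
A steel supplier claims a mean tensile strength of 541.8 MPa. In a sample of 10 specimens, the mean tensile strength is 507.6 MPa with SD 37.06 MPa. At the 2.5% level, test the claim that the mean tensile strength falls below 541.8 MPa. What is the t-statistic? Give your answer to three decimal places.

H0: μ = 541.8; H1: μ < 541.8 (one-sample t-test, left-tailed).
t = (x̄ − μ₀)/(s/√n) = (507.6 − 541.8)/(37.06/√10) = -2.918
df = n − 1 = 9
p-value = P(T ≤ -2.918) ≈ 0.0085
Since p ≈ 0.0085 < α = 0.025, reject H0; the evidence is statistically significant.

-2.918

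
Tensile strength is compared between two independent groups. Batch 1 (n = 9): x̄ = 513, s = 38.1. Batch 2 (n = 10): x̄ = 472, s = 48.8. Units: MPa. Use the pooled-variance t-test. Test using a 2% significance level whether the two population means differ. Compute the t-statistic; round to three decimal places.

2.024

Let group 1 = batch 1, group 2 = batch 2. H0: μ_1 = μ_2; H1: μ_1 ≠ μ_2 (two-sample pooled-variance t-test, two-sided).
s_p² = [(9−1)·38.1² + (10−1)·48.8²]/(9+10−2) = 1943.87
t = (513 − 472)/√[1943.87·(1/9 + 1/10)] = 2.024
df = n₁ + n₂ − 2 = 17
Two-sided p-value ≈ 0.059
Since p ≈ 0.059 > α = 0.02, fail to reject H0; the evidence is not statistically significant.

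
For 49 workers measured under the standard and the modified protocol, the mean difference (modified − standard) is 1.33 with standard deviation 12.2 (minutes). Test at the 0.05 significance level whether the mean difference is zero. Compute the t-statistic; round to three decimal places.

H0: μ_d = 0; H1: μ_d ≠ 0 (paired t-test on the differences, two-sided).
t = d̄/(s_d/√n) = 1.33/(12.2/√49) = 0.763
df = n − 1 = 48
Two-sided p-value ≈ 0.449
Since p ≈ 0.449 > α = 0.05, fail to reject H0; the evidence is not statistically significant.

0.763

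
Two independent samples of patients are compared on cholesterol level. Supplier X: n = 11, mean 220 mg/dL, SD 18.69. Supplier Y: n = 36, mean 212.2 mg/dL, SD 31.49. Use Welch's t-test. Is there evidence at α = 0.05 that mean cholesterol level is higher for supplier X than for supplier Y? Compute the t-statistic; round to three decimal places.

Let group 1 = supplier X, group 2 = supplier Y. H0: μ_1 = μ_2; H1: μ_1 > μ_2 (Welch's two-sample t-test, right-tailed).
t = (x̄_1 − x̄_2)/√(s_1²/n_1 + s_2²/n_2) = (220 − 212.2)/√(18.69²/11 + 31.49²/36) = 1.013
Welch–Satterthwaite df ≈ 28.70
p-value = P(T ≥ 1.013) ≈ 0.160
Since p ≈ 0.160 > α = 0.05, fail to reject H0; the evidence is not statistically significant.

1.013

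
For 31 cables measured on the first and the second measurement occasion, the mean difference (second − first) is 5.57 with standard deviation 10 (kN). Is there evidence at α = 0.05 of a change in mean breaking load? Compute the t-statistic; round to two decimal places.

3.10

H0: μ_d = 0; H1: μ_d ≠ 0 (paired t-test on the differences, two-sided).
t = d̄/(s_d/√n) = 5.57/(10/√31) = 3.10
df = n − 1 = 30
Two-sided p-value ≈ 0.0042
Since p ≈ 0.0042 < α = 0.05, reject H0; the data support H1.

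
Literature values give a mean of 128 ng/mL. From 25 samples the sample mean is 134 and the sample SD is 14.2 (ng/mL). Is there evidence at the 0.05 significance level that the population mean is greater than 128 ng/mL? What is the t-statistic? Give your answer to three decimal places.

2.113

H0: μ = 128; H1: μ > 128 (one-sample t-test, right-tailed).
t = (x̄ − μ₀)/(s/√n) = (134 − 128)/(14.2/√25) = 2.113
df = n − 1 = 24
p-value = P(T ≥ 2.113) ≈ 0.023
Since p ≈ 0.023 < α = 0.05, reject H0; the evidence is statistically significant.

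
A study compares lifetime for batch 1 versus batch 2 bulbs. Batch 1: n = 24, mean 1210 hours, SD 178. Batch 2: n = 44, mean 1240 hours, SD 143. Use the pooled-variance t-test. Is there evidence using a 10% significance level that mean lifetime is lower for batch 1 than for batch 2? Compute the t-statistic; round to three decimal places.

Let group 1 = batch 1, group 2 = batch 2. H0: μ_1 = μ_2; H1: μ_1 < μ_2 (two-sample pooled-variance t-test, left-tailed).
s_p² = [(24−1)·178² + (44−1)·143²]/(24+44−2) = 24364.2
t = (1210 − 1240)/√[24364.2·(1/24 + 1/44)] = -0.757
df = n₁ + n₂ − 2 = 66
p-value = P(T ≤ -0.757) ≈ 0.2258
Since p ≈ 0.2258 > α = 0.1, fail to reject H0; the data do not provide sufficient evidence against H0.

-0.757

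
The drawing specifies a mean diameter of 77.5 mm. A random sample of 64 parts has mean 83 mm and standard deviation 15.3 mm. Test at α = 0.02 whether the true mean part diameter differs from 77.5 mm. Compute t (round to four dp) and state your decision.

H0: μ = 77.5; H1: μ ≠ 77.5 (one-sample t-test, two-sided).
t = (x̄ − μ₀)/(s/√n) = (83 − 77.5)/(15.3/√64) = 2.8758
df = n − 1 = 63
Two-sided p-value ≈ 0.0055
Since p ≈ 0.0055 < α = 0.02, reject H0; the data support H1.

t = 2.8758; reject H0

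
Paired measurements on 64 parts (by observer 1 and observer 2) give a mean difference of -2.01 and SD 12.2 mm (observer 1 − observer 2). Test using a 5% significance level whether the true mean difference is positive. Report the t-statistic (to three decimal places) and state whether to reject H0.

H0: μ_d = 0; H1: μ_d > 0 (paired t-test on the differences, right-tailed).
t = d̄/(s_d/√n) = -2.01/(12.2/√64) = -1.318
df = n − 1 = 63
p-value = P(T ≥ -1.318) ≈ 0.904
Since p ≈ 0.904 > α = 0.05, fail to reject H0; the evidence is not statistically significant.

t = -1.318; fail to reject H0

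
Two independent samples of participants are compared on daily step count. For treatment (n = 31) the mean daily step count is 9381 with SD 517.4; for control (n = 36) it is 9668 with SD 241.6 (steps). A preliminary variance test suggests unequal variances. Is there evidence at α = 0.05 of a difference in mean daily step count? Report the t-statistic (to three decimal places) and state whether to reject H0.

Let group 1 = treatment, group 2 = control. H0: μ_1 = μ_2; H1: μ_1 ≠ μ_2 (Welch's two-sample t-test, two-sided).
t = (x̄_1 − x̄_2)/√(s_1²/n_1 + s_2²/n_2) = (9381 − 9668)/√(517.4²/31 + 241.6²/36) = -2.834
Welch–Satterthwaite df ≈ 41.08
Two-sided p-value ≈ 0.007
Since p ≈ 0.007 < α = 0.05, reject H0; the data support H1.

t = -2.834; reject H0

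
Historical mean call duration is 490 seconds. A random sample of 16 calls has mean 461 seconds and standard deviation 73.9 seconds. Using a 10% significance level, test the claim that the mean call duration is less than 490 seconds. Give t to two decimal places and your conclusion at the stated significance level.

H0: μ = 490; H1: μ < 490 (one-sample t-test, left-tailed).
t = (x̄ − μ₀)/(s/√n) = (461 − 490)/(73.9/√16) = -1.57
df = n − 1 = 15
p-value = P(T ≤ -1.57) ≈ 0.0687
Since p ≈ 0.0687 < α = 0.1, reject H0; the evidence is statistically significant.

t = -1.57; reject H0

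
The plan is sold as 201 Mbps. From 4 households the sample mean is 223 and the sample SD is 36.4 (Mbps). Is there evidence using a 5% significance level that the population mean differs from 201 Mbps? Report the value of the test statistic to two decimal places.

H0: μ = 201; H1: μ ≠ 201 (one-sample t-test, two-sided).
t = (x̄ − μ₀)/(s/√n) = (223 − 201)/(36.4/√4) = 1.21
df = n − 1 = 3
Two-sided p-value ≈ 0.3133
Since p ≈ 0.3133 > α = 0.05, fail to reject H0; the data do not provide sufficient evidence against H0.

1.21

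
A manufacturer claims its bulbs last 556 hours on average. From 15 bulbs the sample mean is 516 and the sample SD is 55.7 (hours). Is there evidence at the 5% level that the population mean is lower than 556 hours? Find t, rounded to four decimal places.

H0: μ = 556; H1: μ < 556 (one-sample t-test, left-tailed).
t = (x̄ − μ₀)/(s/√n) = (516 − 556)/(55.7/√15) = -2.7813
df = n − 1 = 14
p-value = P(T ≤ -2.7813) ≈ 0.007
Since p ≈ 0.007 < α = 0.05, reject H0; the evidence is statistically significant.

-2.7813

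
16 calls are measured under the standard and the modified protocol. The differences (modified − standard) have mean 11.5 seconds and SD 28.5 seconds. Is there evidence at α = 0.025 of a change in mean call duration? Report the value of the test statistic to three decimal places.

1.614

H0: μ_d = 0; H1: μ_d ≠ 0 (paired t-test on the differences, two-sided).
t = d̄/(s_d/√n) = 11.5/(28.5/√16) = 1.614
df = n − 1 = 15
Two-sided p-value ≈ 0.1274
Since p ≈ 0.1274 > α = 0.025, fail to reject H0; the evidence is not statistically significant.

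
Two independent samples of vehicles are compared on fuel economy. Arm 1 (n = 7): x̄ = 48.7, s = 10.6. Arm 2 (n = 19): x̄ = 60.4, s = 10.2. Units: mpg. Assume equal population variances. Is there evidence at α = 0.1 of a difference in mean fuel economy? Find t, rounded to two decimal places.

Let group 1 = arm 1, group 2 = arm 2. H0: μ_1 = μ_2; H1: μ_1 ≠ μ_2 (two-sample pooled-variance t-test, two-sided).
s_p² = [(7−1)·10.6² + (19−1)·10.2²]/(7+19−2) = 106.12
t = (48.7 − 60.4)/√[106.12·(1/7 + 1/19)] = -2.57
df = n₁ + n₂ − 2 = 24
Two-sided p-value ≈ 0.0169
Since p ≈ 0.0169 < α = 0.1, reject H0; the data support H1.

-2.57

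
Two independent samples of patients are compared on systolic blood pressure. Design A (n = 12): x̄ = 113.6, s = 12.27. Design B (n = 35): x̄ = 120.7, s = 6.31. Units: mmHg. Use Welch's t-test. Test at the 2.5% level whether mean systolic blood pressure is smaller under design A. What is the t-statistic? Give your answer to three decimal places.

Let group 1 = design A, group 2 = design B. H0: μ_1 = μ_2; H1: μ_1 < μ_2 (Welch's two-sample t-test, left-tailed).
t = (x̄_1 − x̄_2)/√(s_1²/n_1 + s_2²/n_2) = (113.6 − 120.7)/√(12.27²/12 + 6.31²/35) = -1.919
Welch–Satterthwaite df ≈ 13.05
p-value = P(T ≤ -1.919) ≈ 0.039
Since p ≈ 0.039 > α = 0.025, fail to reject H0; the evidence is not statistically significant.

-1.919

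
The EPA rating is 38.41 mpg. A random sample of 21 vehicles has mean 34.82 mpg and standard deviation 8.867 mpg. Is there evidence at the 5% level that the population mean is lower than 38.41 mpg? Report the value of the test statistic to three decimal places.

-1.855

H0: μ = 38.41; H1: μ < 38.41 (one-sample t-test, left-tailed).
t = (x̄ − μ₀)/(s/√n) = (34.82 − 38.41)/(8.867/√21) = -1.855
df = n − 1 = 20
p-value = P(T ≤ -1.855) ≈ 0.0392
Since p ≈ 0.0392 < α = 0.05, reject H0; the evidence is statistically significant.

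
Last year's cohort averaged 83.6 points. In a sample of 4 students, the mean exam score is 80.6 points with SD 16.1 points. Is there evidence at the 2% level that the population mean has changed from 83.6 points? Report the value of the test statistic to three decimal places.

-0.373

H0: μ = 83.6; H1: μ ≠ 83.6 (one-sample t-test, two-sided).
t = (x̄ − μ₀)/(s/√n) = (80.6 − 83.6)/(16.1/√4) = -0.373
df = n − 1 = 3
Two-sided p-value ≈ 0.7342
Since p ≈ 0.7342 > α = 0.02, fail to reject H0; the data do not provide sufficient evidence against H0.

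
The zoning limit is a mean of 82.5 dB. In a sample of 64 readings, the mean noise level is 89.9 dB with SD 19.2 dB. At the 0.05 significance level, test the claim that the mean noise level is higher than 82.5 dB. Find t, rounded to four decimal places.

H0: μ = 82.5; H1: μ > 82.5 (one-sample t-test, right-tailed).
t = (x̄ − μ₀)/(s/√n) = (89.9 − 82.5)/(19.2/√64) = 3.0833
df = n − 1 = 63
p-value = P(T ≥ 3.0833) ≈ 0.002
Since p ≈ 0.002 < α = 0.05, reject H0; the data support H1.

3.0833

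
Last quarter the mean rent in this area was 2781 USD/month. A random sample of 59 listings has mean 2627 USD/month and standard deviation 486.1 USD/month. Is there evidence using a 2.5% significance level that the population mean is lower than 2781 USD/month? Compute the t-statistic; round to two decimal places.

H0: μ = 2781; H1: μ < 2781 (one-sample t-test, left-tailed).
t = (x̄ − μ₀)/(s/√n) = (2627 − 2781)/(486.1/√59) = -2.43
df = n − 1 = 58
p-value = P(T ≤ -2.43) ≈ 0.009
Since p ≈ 0.009 < α = 0.025, reject H0; the evidence is statistically significant.

-2.43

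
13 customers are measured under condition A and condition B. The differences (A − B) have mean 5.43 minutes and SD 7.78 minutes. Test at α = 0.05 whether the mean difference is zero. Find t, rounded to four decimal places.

H0: μ_d = 0; H1: μ_d ≠ 0 (paired t-test on the differences, two-sided).
t = d̄/(s_d/√n) = 5.43/(7.78/√13) = 2.5165
df = n − 1 = 12
Two-sided p-value ≈ 0.0271
Since p ≈ 0.0271 < α = 0.05, reject H0; the data support H1.

2.5165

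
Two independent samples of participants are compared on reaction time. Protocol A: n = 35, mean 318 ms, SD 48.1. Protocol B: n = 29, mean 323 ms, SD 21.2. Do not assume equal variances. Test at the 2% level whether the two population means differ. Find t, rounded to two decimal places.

-0.55

Let group 1 = protocol A, group 2 = protocol B. H0: μ_1 = μ_2; H1: μ_1 ≠ μ_2 (Welch's two-sample t-test, two-sided).
t = (x̄_1 − x̄_2)/√(s_1²/n_1 + s_2²/n_2) = (318 − 323)/√(48.1²/35 + 21.2²/29) = -0.55
Welch–Satterthwaite df ≈ 48.57
Two-sided p-value ≈ 0.582
Since p ≈ 0.582 > α = 0.02, fail to reject H0; the data do not provide sufficient evidence against H0.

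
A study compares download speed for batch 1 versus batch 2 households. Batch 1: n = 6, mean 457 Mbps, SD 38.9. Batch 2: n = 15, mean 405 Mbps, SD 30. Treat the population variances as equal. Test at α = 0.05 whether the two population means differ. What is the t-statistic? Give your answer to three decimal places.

Let group 1 = batch 1, group 2 = batch 2. H0: μ_1 = μ_2; H1: μ_1 ≠ μ_2 (two-sample pooled-variance t-test, two-sided).
s_p² = [(6−1)·38.9² + (15−1)·30²]/(6+15−2) = 1061.37
t = (457 − 405)/√[1061.37·(1/6 + 1/15)] = 3.304
df = n₁ + n₂ − 2 = 19
Two-sided p-value ≈ 0.0037
Since p ≈ 0.0037 < α = 0.05, reject H0; the evidence is statistically significant.

3.304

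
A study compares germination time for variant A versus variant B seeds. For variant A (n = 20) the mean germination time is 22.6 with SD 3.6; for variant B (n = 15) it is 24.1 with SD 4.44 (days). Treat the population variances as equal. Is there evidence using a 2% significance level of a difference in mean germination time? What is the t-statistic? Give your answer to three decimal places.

-1.104

Let group 1 = variant A, group 2 = variant B. H0: μ_1 = μ_2; H1: μ_1 ≠ μ_2 (two-sample pooled-variance t-test, two-sided).
s_p² = [(20−1)·3.6² + (15−1)·4.44²]/(20+15−2) = 15.8252
t = (22.6 − 24.1)/√[15.8252·(1/20 + 1/15)] = -1.104
df = n₁ + n₂ − 2 = 33
Two-sided p-value ≈ 0.278
Since p ≈ 0.278 > α = 0.02, fail to reject H0; the evidence is not statistically significant.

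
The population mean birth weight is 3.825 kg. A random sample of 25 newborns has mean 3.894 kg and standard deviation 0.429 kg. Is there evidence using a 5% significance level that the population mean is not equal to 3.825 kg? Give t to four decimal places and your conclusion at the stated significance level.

H0: μ = 3.825; H1: μ ≠ 3.825 (one-sample t-test, two-sided).
t = (x̄ − μ₀)/(s/√n) = (3.894 − 3.825)/(0.429/√25) = 0.8042
df = n − 1 = 24
Two-sided p-value ≈ 0.4292
Since p ≈ 0.4292 > α = 0.05, fail to reject H0; the evidence is not statistically significant.

t = 0.8042; fail to reject H0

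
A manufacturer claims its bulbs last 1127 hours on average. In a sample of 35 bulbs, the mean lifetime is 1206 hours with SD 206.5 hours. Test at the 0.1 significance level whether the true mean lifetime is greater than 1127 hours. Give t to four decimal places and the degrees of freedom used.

H0: μ = 1127; H1: μ > 1127 (one-sample t-test, right-tailed).
t = (x̄ − μ₀)/(s/√n) = (1206 − 1127)/(206.5/√35) = 2.2633
df = n − 1 = 34
p-value = P(T ≥ 2.2633) ≈ 0.0151
Since p ≈ 0.0151 < α = 0.1, reject H0; the evidence is statistically significant.

t = 2.2633, df = 34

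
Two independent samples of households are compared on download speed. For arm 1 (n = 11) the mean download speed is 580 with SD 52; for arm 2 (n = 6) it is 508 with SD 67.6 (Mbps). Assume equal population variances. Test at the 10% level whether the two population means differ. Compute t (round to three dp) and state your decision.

Let group 1 = arm 1, group 2 = arm 2. H0: μ_1 = μ_2; H1: μ_1 ≠ μ_2 (two-sample pooled-variance t-test, two-sided).
s_p² = [(11−1)·52² + (6−1)·67.6²]/(11+6−2) = 3325.92
t = (580 − 508)/√[3325.92·(1/11 + 1/6)] = 2.460
df = n₁ + n₂ − 2 = 15
Two-sided p-value ≈ 0.0265
Since p ≈ 0.0265 < α = 0.1, reject H0; the data support H1.

t = 2.460; reject H0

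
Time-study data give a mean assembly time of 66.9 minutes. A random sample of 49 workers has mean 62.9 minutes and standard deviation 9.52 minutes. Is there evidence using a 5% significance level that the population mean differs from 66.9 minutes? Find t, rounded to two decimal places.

H0: μ = 66.9; H1: μ ≠ 66.9 (one-sample t-test, two-sided).
t = (x̄ − μ₀)/(s/√n) = (62.9 − 66.9)/(9.52/√49) = -2.94
df = n − 1 = 48
Two-sided p-value ≈ 0.005
Since p ≈ 0.005 < α = 0.05, reject H0; the evidence is statistically significant.

-2.94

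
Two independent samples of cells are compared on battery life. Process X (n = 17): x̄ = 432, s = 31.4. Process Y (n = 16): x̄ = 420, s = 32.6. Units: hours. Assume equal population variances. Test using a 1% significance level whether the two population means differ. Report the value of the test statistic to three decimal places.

1.077

Let group 1 = process X, group 2 = process Y. H0: μ_1 = μ_2; H1: μ_1 ≠ μ_2 (two-sample pooled-variance t-test, two-sided).
s_p² = [(17−1)·31.4² + (16−1)·32.6²]/(17+16−2) = 1023.12
t = (432 − 420)/√[1023.12·(1/17 + 1/16)] = 1.077
df = n₁ + n₂ − 2 = 31
Two-sided p-value ≈ 0.290
Since p ≈ 0.290 > α = 0.01, fail to reject H0; the evidence is not statistically significant.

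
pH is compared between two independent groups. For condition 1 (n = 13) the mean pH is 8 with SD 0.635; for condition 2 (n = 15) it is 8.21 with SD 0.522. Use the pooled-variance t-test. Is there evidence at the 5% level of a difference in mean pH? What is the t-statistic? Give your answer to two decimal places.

-0.96

Let group 1 = condition 1, group 2 = condition 2. H0: μ_1 = μ_2; H1: μ_1 ≠ μ_2 (two-sample pooled-variance t-test, two-sided).
s_p² = [(13−1)·0.635² + (15−1)·0.522²]/(13+15−2) = 0.332826
t = (8 − 8.21)/√[0.332826·(1/13 + 1/15)] = -0.96
df = n₁ + n₂ − 2 = 26
Two-sided p-value ≈ 0.3456
Since p ≈ 0.3456 > α = 0.05, fail to reject H0; the data do not provide sufficient evidence against H0.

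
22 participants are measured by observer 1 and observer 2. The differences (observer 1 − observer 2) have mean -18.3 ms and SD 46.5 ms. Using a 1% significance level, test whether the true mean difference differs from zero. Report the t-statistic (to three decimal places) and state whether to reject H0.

t = -1.846; fail to reject H0

H0: μ_d = 0; H1: μ_d ≠ 0 (paired t-test on the differences, two-sided).
t = d̄/(s_d/√n) = -18.3/(46.5/√22) = -1.846
df = n − 1 = 21
Two-sided p-value ≈ 0.079
Since p ≈ 0.079 > α = 0.01, fail to reject H0; the data do not provide sufficient evidence against H0.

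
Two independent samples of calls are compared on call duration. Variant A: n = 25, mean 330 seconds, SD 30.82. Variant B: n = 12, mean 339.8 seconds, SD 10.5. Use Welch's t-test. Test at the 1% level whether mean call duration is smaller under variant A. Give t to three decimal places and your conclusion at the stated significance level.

t = -1.427; fail to reject H0

Let group 1 = variant A, group 2 = variant B. H0: μ_1 = μ_2; H1: μ_1 < μ_2 (Welch's two-sample t-test, left-tailed).
t = (x̄_1 − x̄_2)/√(s_1²/n_1 + s_2²/n_2) = (330 − 339.8)/√(30.82²/25 + 10.5²/12) = -1.427
Welch–Satterthwaite df ≈ 32.82
p-value = P(T ≤ -1.427) ≈ 0.0816
Since p ≈ 0.0816 > α = 0.01, fail to reject H0; the data do not provide sufficient evidence against H0.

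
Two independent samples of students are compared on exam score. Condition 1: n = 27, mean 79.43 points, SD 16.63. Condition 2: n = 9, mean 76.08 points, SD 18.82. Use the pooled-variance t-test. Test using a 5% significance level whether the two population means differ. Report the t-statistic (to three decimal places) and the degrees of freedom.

t = 0.507, df = 34

Let group 1 = condition 1, group 2 = condition 2. H0: μ_1 = μ_2; H1: μ_1 ≠ μ_2 (two-sample pooled-variance t-test, two-sided).
s_p² = [(27−1)·16.63² + (9−1)·18.82²]/(27+9−2) = 294.824
t = (79.43 − 76.08)/√[294.824·(1/27 + 1/9)] = 0.507
df = n₁ + n₂ − 2 = 34
Two-sided p-value ≈ 0.616
Since p ≈ 0.616 > α = 0.05, fail to reject H0; the evidence is not statistically significant.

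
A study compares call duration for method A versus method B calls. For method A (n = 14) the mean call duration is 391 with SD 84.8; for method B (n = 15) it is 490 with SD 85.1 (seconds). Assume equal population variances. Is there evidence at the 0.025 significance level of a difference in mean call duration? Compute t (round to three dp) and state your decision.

Let group 1 = method A, group 2 = method B. H0: μ_1 = μ_2; H1: μ_1 ≠ μ_2 (two-sample pooled-variance t-test, two-sided).
s_p² = [(14−1)·84.8² + (15−1)·85.1²]/(14+15−2) = 7217.47
t = (391 − 490)/√[7217.47·(1/14 + 1/15)] = -3.136
df = n₁ + n₂ − 2 = 27
Two-sided p-value ≈ 0.0041
Since p ≈ 0.0041 < α = 0.025, reject H0; the data support H1.

t = -3.136; reject H0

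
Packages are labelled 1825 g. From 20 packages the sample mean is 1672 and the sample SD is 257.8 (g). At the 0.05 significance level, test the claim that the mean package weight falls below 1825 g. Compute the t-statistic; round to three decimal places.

H0: μ = 1825; H1: μ < 1825 (one-sample t-test, left-tailed).
t = (x̄ − μ₀)/(s/√n) = (1672 − 1825)/(257.8/√20) = -2.654
df = n − 1 = 19
p-value = P(T ≤ -2.654) ≈ 0.0078
Since p ≈ 0.0078 < α = 0.05, reject H0; the evidence is statistically significant.

-2.654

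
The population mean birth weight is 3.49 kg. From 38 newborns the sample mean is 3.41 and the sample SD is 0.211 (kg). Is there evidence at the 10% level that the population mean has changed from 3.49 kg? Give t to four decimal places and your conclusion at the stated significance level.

t = -2.3372; reject H0

H0: μ = 3.49; H1: μ ≠ 3.49 (one-sample t-test, two-sided).
t = (x̄ − μ₀)/(s/√n) = (3.41 − 3.49)/(0.211/√38) = -2.3372
df = n − 1 = 37
Two-sided p-value ≈ 0.0249
Since p ≈ 0.0249 < α = 0.1, reject H0; the data support H1.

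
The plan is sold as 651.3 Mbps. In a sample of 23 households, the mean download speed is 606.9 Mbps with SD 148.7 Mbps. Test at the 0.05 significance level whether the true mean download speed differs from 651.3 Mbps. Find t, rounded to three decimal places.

H0: μ = 651.3; H1: μ ≠ 651.3 (one-sample t-test, two-sided).
t = (x̄ − μ₀)/(s/√n) = (606.9 − 651.3)/(148.7/√23) = -1.432
df = n − 1 = 22
Two-sided p-value ≈ 0.1662
Since p ≈ 0.1662 > α = 0.05, fail to reject H0; the data do not provide sufficient evidence against H0.

-1.432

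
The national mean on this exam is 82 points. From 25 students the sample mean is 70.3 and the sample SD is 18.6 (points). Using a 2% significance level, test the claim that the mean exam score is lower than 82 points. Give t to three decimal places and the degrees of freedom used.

H0: μ = 82; H1: μ < 82 (one-sample t-test, left-tailed).
t = (x̄ − μ₀)/(s/√n) = (70.3 − 82)/(18.6/√25) = -3.145
df = n − 1 = 24
p-value = P(T ≤ -3.145) ≈ 0.002
Since p ≈ 0.002 < α = 0.02, reject H0; the evidence is statistically significant.

t = -3.145, df = 24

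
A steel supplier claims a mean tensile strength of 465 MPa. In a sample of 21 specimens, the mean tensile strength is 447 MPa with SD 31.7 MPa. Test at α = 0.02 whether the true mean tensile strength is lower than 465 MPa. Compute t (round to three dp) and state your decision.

t = -2.602; reject H0

H0: μ = 465; H1: μ < 465 (one-sample t-test, left-tailed).
t = (x̄ − μ₀)/(s/√n) = (447 − 465)/(31.7/√21) = -2.602
df = n − 1 = 20
p-value = P(T ≤ -2.602) ≈ 0.009
Since p ≈ 0.009 < α = 0.02, reject H0; the data support H1.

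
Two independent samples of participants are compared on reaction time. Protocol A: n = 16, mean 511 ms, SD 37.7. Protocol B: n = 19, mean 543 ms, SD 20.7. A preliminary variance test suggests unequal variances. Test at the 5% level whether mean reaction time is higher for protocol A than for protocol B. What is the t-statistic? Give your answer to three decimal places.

-3.032

Let group 1 = protocol A, group 2 = protocol B. H0: μ_1 = μ_2; H1: μ_1 > μ_2 (Welch's two-sample t-test, right-tailed).
t = (x̄_1 − x̄_2)/√(s_1²/n_1 + s_2²/n_2) = (511 − 543)/√(37.7²/16 + 20.7²/19) = -3.032
Welch–Satterthwaite df ≈ 22.38
p-value = P(T ≥ -3.032) ≈ 0.9970
Since p ≈ 0.9970 > α = 0.05, fail to reject H0; the data do not provide sufficient evidence against H0.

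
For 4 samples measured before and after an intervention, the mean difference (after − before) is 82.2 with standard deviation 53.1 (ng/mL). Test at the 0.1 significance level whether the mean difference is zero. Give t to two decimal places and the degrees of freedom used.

H0: μ_d = 0; H1: μ_d ≠ 0 (paired t-test on the differences, two-sided).
t = d̄/(s_d/√n) = 82.2/(53.1/√4) = 3.10
df = n − 1 = 3
Two-sided p-value ≈ 0.053
Since p ≈ 0.053 < α = 0.1, reject H0; the evidence is statistically significant.

t = 3.10, df = 3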